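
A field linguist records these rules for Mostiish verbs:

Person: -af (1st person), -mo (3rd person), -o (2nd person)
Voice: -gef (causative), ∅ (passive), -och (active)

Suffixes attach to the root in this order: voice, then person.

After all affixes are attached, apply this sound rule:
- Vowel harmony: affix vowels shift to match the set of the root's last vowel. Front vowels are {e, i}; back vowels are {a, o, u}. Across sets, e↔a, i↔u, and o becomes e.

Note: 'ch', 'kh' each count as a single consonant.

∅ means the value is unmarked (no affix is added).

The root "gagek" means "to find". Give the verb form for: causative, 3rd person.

Attach voice causative -gef → gagekgef.
Attach person 3rd person -mo → gagekgefmo.
Apply vowel harmony: gagekgefmo → gagekgefme.

gagekgefme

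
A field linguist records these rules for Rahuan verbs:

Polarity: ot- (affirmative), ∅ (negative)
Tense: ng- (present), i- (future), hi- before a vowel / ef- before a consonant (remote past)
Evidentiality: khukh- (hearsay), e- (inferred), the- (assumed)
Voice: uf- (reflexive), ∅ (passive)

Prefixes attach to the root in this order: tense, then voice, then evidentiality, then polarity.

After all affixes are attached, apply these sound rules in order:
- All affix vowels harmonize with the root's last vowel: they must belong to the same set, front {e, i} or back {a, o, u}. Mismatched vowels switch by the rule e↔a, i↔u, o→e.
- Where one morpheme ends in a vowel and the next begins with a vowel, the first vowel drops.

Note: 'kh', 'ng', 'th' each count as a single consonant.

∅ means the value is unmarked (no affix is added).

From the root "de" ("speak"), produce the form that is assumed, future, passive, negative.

Attach tense future i- → ide.
voice = passive: zero marking, form stays ide.
Attach evidentiality assumed the- → theide.
polarity = negative: zero marking, form stays theide.
Vowel harmony: no change.
Apply vowel deletion: theide → thide.

thide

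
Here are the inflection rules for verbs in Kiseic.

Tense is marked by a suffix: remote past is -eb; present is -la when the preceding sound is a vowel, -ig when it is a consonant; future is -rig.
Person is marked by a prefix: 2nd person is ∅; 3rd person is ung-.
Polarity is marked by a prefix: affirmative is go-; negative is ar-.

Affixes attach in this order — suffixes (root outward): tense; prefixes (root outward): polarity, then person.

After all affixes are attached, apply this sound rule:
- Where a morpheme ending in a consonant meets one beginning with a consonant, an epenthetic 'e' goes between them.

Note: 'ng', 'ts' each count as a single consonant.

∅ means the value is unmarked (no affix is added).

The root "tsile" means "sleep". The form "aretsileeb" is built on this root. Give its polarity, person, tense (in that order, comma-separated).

negative, 2nd person, remote past

Segment: ar-tsile-eb.
polarity: ar- → negative.
person: ∅ → 2nd person.
tense: -eb → remote past.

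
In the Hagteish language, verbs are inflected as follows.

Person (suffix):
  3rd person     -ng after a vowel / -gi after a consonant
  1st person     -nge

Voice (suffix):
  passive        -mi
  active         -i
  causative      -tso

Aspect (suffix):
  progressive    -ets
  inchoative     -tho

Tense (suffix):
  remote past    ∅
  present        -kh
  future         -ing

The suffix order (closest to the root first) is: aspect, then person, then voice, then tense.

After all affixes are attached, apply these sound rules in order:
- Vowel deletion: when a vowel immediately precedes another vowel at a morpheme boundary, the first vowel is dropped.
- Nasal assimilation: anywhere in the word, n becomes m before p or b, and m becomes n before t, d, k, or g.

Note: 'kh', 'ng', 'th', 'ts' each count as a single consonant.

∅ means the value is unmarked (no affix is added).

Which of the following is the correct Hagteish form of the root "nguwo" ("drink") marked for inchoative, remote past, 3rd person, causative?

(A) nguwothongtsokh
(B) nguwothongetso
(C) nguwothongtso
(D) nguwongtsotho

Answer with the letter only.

C

Attach aspect inchoative -tho → nguwotho.
Attach person 3rd person -ng (after vowel 'o') → nguwothong.
Attach voice causative -tso → nguwothongtso.
tense = remote past: zero marking, form stays nguwothongtso.
Vowel deletion: no change.
Nasal assimilation: no change.
So the correct form is nguwothongtso, option (C).
(A) nguwothongtsokh is wrong: it uses present instead of remote past for tense.
(B) nguwothongetso is wrong: it uses 1st person instead of 3rd person for person.
(D) nguwongtsotho is wrong: it has the affixes in the wrong order.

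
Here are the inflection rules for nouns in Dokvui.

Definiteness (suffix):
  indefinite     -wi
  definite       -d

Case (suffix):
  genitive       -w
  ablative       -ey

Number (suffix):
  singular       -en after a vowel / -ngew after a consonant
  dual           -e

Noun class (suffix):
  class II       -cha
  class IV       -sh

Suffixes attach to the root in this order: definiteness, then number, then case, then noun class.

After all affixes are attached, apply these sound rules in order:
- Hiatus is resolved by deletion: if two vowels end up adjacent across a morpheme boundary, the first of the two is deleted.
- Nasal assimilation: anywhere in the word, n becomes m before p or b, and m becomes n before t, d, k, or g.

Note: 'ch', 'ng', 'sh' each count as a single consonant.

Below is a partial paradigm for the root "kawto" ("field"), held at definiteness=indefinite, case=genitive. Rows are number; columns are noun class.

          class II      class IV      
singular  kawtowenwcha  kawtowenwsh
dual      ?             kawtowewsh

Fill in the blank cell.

kawtowewcha

Attach definiteness indefinite -wi → kawtowi.
Attach number dual -e → kawtowie.
Attach case genitive -w → kawtowiew.
Attach noun class class II -cha → kawtowiewcha.
Apply vowel deletion: kawtowiewcha → kawtowewcha.
Nasal assimilation: no change.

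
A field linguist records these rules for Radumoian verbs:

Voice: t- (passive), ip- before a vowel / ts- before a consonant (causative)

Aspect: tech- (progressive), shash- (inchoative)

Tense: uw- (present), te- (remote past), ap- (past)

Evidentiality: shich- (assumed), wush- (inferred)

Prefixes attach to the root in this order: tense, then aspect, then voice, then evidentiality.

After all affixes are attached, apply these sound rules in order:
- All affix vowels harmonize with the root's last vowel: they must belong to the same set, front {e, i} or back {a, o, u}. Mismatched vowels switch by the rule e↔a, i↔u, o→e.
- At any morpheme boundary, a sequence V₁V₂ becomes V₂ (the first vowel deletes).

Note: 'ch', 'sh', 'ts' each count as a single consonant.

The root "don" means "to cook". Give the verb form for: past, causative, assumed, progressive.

Attach tense past ap- → apdon.
Attach aspect progressive tech- → techapdon.
Attach voice causative ts- (before consonant 't') → tstechapdon.
Attach evidentiality assumed shich- → shichtstechapdon.
Apply vowel harmony: shichtstechapdon → shuchtstachapdon.
Vowel deletion: no change.

shuchtstachapdon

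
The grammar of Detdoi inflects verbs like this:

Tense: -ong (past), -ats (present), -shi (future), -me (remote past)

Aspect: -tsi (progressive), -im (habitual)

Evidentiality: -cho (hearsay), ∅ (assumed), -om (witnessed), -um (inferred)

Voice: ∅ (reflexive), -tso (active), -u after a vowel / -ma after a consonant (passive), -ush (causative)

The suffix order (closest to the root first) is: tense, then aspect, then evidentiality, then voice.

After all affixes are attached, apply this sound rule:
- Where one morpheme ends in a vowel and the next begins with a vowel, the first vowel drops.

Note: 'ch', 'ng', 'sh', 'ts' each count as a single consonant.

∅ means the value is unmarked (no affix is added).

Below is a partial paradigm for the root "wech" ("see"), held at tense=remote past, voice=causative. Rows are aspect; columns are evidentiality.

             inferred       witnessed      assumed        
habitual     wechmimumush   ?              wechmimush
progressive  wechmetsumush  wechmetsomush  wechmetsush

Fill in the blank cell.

wechmimomush

Attach tense remote past -me → wechme.
Attach aspect habitual -im → wechmeim.
Attach evidentiality witnessed -om → wechmeimom.
Attach voice causative -ush → wechmeimomush.
Apply vowel deletion: wechmeimomush → wechmimomush.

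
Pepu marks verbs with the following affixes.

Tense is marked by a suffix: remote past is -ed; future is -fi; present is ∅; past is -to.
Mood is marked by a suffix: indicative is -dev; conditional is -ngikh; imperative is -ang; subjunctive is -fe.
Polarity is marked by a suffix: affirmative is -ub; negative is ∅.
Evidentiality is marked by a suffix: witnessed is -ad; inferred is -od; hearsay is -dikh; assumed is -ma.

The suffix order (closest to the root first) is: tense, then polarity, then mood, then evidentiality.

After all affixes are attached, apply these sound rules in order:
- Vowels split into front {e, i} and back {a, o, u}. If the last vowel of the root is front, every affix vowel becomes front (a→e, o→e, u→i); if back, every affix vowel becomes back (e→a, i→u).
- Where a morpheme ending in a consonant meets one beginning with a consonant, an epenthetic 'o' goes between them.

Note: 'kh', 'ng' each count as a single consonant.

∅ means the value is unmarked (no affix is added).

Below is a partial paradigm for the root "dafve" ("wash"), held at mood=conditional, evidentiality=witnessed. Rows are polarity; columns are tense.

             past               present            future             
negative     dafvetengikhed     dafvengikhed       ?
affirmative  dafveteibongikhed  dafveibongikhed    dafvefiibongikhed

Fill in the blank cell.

dafvefingikhed

Attach tense future -fi → dafvefi.
polarity = negative: zero marking, form stays dafvefi.
Attach mood conditional -ngikh → dafvefingikh.
Attach evidentiality witnessed -ad → dafvefingikhad.
Apply vowel harmony: dafvefingikhad → dafvefingikhed.
Epenthesis: no change.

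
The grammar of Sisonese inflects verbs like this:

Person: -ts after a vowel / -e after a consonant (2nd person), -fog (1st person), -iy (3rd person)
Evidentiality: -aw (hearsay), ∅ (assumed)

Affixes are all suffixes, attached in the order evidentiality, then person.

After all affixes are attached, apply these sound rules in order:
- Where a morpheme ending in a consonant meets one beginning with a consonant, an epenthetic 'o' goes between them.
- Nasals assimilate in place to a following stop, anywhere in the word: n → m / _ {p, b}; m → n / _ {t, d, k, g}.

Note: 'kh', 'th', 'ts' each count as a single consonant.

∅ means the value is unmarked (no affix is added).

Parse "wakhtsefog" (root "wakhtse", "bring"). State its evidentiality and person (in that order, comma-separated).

Segment: wakhtse-fog.
evidentiality: ∅ → assumed.
person: -fog → 1st person.

assumed, 1st person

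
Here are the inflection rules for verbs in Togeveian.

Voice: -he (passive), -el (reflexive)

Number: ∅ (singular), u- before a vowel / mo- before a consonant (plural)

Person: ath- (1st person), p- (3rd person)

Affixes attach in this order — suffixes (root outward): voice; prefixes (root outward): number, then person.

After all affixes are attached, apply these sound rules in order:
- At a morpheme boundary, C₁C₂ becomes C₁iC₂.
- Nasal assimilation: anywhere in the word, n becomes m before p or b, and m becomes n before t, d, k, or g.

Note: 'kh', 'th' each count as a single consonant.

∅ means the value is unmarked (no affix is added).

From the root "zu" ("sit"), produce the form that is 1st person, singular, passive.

athizuhe

number = singular: zero marking, form stays zu.
Attach voice passive -he → zuhe.
Attach person 1st person ath- → athzuhe.
Apply epenthesis: athzuhe → athizuhe.
Nasal assimilation: no change.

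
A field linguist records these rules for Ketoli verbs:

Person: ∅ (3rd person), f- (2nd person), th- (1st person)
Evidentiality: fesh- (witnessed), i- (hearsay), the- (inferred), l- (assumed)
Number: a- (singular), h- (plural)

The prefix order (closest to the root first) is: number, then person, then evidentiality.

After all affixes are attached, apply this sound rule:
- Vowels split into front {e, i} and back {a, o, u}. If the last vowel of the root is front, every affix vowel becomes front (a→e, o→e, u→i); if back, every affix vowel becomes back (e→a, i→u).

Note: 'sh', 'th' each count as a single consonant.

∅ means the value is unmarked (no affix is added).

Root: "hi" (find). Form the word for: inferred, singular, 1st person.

Attach number singular a- → ahi.
Attach person 1st person th- → thahi.
Attach evidentiality inferred the- → thethahi.
Apply vowel harmony: thethahi → thethehi.

thethehi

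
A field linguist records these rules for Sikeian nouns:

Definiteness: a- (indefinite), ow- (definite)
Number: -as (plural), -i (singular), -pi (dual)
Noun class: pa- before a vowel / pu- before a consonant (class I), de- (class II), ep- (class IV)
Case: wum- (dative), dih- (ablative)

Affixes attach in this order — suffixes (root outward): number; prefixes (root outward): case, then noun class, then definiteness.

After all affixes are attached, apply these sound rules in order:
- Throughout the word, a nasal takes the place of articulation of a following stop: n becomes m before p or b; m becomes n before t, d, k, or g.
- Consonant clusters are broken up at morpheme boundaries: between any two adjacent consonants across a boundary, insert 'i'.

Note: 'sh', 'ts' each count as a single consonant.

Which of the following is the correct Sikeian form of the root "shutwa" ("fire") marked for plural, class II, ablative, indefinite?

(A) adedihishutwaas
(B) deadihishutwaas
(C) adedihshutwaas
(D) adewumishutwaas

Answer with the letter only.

A

Attach case ablative dih- → dihshutwa.
Attach number plural -as → dihshutwaas.
Attach noun class class II de- → dedihshutwaas.
Attach definiteness indefinite a- → adedihshutwaas.
Nasal assimilation: no change.
Apply epenthesis: adedihshutwaas → adedihishutwaas.
So the correct form is adedihishutwaas, option (A).
(C) adedihshutwaas is wrong: it fails to apply the sound rule(s).
(D) adewumishutwaas is wrong: it uses dative instead of ablative for case.
(B) deadihishutwaas is wrong: it has the affixes in the wrong order.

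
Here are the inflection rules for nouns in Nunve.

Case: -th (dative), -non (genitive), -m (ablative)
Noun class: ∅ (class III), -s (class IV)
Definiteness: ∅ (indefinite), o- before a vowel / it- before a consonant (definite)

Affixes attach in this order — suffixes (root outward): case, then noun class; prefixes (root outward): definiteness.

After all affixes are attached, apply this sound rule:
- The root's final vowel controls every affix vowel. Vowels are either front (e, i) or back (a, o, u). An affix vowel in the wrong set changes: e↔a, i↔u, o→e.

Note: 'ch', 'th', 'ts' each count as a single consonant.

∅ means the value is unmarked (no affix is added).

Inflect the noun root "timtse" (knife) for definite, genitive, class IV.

ittimtsenens

Attach case genitive -non → timtsenon.
Attach noun class class IV -s → timtsenons.
Attach definiteness definite it- (before consonant 't') → ittimtsenons.
Apply vowel harmony: ittimtsenons → ittimtsenens.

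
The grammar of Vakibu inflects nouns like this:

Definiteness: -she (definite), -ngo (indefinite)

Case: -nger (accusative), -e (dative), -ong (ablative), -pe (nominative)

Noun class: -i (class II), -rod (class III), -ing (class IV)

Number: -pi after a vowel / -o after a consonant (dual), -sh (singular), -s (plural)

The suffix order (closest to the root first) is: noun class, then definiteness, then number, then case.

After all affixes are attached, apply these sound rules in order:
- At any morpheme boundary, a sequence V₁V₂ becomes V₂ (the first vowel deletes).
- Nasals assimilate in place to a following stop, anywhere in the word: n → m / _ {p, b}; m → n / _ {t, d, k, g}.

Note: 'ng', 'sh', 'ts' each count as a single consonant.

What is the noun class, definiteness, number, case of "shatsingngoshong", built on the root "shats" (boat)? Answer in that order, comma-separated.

Segment: shats-ing-ngo-sh-ong.
noun class: -ing → class IV.
definiteness: -ngo → indefinite.
number: -sh → singular.
case: -ong → ablative.

class IV, indefinite, singular, ablative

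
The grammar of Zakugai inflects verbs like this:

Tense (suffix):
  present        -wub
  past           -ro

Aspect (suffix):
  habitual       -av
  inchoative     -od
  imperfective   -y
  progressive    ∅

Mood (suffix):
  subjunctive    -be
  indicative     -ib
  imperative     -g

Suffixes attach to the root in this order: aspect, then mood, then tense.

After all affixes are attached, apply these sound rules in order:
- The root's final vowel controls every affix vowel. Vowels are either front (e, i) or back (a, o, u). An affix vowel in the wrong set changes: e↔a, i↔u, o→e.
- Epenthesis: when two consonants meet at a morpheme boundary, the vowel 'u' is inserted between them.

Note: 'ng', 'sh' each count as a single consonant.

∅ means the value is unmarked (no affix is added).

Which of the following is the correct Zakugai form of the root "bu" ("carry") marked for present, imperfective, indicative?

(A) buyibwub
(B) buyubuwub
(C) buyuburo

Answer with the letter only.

Attach aspect imperfective -y → buy.
Attach mood indicative -ib → buyib.
Attach tense present -wub → buyibwub.
Apply vowel harmony: buyibwub → buyubwub.
Apply epenthesis: buyubwub → buyubuwub.
So the correct form is buyubuwub, option (B).
(A) buyibwub is wrong: it fails to apply the sound rule(s).
(C) buyuburo is wrong: it uses past instead of present for tense.

B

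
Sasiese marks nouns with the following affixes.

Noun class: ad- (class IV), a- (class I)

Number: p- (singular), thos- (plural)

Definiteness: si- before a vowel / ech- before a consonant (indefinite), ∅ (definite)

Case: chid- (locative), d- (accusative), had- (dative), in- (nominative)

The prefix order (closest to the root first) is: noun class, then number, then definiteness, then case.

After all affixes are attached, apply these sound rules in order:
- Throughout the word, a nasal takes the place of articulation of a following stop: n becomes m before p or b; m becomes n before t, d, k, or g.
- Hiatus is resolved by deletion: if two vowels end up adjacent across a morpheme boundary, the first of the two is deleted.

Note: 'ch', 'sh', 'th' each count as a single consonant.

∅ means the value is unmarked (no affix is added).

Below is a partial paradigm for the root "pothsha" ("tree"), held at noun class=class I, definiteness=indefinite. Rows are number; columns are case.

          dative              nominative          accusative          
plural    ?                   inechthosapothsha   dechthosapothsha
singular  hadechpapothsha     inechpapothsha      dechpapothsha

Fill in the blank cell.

Attach noun class class I a- → apothsha.
Attach number plural thos- → thosapothsha.
Attach definiteness indefinite ech- (before consonant 'th') → echthosapothsha.
Attach case dative had- → hadechthosapothsha.
Nasal assimilation: no change.
Vowel deletion: no change.

hadechthosapothsha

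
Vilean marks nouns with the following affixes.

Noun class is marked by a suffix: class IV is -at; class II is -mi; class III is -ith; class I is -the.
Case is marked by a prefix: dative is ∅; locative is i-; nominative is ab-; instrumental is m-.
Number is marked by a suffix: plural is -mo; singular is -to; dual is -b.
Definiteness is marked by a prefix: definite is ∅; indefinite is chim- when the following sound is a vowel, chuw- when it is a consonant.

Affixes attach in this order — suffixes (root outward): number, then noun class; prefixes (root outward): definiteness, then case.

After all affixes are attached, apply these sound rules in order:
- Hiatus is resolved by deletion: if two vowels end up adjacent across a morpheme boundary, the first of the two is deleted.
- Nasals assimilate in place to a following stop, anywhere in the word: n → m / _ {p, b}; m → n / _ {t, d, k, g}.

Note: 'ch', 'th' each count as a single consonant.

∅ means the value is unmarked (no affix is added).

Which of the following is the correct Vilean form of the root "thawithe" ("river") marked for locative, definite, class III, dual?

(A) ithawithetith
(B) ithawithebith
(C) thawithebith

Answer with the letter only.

Attach number dual -b → thawitheb.
definiteness = definite: zero marking, form stays thawitheb.
Attach noun class class III -ith → thawithebith.
Attach case locative i- → ithawithebith.
Vowel deletion: no change.
Nasal assimilation: no change.
So the correct form is ithawithebith, option (B).
(C) thawithebith is wrong: it uses dative instead of locative for case.
(A) ithawithetith is wrong: it uses singular instead of dual for number.

B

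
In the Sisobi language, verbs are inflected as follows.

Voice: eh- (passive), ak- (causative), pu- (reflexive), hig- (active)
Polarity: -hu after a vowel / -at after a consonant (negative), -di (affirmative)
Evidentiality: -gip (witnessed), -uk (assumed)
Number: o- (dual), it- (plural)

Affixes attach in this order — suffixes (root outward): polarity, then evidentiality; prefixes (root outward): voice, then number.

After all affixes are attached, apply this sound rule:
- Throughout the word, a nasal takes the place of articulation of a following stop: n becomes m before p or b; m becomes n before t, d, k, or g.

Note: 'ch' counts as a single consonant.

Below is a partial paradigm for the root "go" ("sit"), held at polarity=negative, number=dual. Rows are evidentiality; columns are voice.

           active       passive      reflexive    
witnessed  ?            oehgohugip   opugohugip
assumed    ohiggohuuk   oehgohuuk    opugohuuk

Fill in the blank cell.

Attach polarity negative -hu (after vowel 'o') → gohu.
Attach voice active hig- → higgohu.
Attach number dual o- → ohiggohu.
Attach evidentiality witnessed -gip → ohiggohugip.
Nasal assimilation: no change.

ohiggohugip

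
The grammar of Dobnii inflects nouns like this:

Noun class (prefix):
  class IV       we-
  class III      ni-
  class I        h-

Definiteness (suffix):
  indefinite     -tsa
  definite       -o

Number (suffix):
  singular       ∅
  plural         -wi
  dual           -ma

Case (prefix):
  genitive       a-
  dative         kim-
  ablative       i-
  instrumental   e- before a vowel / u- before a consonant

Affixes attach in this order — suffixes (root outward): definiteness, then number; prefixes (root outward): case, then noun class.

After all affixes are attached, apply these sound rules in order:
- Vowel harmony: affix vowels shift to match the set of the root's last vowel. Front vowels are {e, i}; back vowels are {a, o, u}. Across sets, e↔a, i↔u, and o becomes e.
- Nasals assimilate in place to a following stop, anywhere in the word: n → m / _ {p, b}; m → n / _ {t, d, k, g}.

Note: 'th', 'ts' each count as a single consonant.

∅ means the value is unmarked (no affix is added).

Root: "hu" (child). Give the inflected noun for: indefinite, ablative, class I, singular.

huhutsa

Attach case ablative i- → ihu.
Attach noun class class I h- → hihu.
Attach definiteness indefinite -tsa → hihutsa.
number = singular: zero marking, form stays hihutsa.
Apply vowel harmony: hihutsa → huhutsa.
Nasal assimilation: no change.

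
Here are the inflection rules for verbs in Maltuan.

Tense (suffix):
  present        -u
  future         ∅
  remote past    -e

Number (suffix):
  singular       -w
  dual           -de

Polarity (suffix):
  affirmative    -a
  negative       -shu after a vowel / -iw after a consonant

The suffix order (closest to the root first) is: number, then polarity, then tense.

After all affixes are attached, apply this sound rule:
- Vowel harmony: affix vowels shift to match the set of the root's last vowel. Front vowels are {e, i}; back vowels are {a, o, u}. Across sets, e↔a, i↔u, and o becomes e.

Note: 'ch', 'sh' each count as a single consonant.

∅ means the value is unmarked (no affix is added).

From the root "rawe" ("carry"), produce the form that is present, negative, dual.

Attach number dual -de → rawede.
Attach polarity negative -shu (after vowel 'e') → rawedeshu.
Attach tense present -u → rawedeshuu.
Apply vowel harmony: rawedeshuu → rawedeshii.

rawedeshii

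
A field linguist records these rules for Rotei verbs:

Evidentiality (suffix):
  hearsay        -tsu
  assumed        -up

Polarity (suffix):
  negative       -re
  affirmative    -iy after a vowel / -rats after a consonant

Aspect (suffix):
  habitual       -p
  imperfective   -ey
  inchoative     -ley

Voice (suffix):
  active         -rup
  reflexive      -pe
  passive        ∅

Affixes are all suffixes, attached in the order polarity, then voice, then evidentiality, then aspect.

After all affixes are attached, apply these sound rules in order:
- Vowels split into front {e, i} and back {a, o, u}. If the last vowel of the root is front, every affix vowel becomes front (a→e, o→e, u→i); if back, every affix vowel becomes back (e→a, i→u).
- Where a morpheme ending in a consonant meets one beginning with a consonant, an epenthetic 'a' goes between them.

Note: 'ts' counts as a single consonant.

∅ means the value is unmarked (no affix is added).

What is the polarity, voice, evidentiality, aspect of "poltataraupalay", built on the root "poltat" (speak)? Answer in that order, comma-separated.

negative, passive, assumed, inchoative

Segment: poltat-re-up-ley.
polarity: -re → negative.
voice: ∅ → passive.
evidentiality: -up → assumed.
aspect: -ley → inchoative.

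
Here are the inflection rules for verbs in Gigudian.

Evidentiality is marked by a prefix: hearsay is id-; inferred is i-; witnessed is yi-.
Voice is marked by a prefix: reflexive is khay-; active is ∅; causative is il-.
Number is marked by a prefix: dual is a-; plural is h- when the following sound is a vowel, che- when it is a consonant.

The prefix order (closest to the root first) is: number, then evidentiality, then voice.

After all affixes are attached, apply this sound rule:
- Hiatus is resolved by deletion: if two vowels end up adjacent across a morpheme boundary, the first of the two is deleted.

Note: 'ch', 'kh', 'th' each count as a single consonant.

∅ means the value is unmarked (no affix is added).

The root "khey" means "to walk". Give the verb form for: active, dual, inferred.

Attach number dual a- → akhey.
Attach evidentiality inferred i- → iakhey.
voice = active: zero marking, form stays iakhey.
Apply vowel deletion: iakhey → akhey.

akhey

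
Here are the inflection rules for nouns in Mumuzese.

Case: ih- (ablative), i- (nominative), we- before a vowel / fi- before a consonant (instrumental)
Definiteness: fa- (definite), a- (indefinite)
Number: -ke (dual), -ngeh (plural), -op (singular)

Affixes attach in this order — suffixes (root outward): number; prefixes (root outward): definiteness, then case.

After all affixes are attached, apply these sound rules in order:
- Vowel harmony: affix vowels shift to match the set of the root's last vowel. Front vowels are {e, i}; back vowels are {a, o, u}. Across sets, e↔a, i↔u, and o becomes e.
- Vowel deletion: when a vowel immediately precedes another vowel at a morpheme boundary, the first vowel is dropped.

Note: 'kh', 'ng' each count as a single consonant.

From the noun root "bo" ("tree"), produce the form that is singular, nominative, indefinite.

abop

Attach number singular -op → boop.
Attach definiteness indefinite a- → aboop.
Attach case nominative i- → iaboop.
Apply vowel harmony: iaboop → uaboop.
Apply vowel deletion: uaboop → abop.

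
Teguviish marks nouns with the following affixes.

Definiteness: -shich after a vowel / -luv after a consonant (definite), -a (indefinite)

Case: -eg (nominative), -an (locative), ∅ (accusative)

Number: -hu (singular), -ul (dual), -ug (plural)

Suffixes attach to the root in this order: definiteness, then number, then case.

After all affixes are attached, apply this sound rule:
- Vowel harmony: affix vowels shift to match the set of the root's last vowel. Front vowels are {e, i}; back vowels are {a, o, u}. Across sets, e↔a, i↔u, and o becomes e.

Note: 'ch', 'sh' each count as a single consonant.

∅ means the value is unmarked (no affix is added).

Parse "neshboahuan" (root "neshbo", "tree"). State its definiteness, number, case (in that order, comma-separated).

indefinite, singular, locative

Segment: neshbo-a-hu-an.
definiteness: -a → indefinite.
number: -hu → singular.
case: -an → locative.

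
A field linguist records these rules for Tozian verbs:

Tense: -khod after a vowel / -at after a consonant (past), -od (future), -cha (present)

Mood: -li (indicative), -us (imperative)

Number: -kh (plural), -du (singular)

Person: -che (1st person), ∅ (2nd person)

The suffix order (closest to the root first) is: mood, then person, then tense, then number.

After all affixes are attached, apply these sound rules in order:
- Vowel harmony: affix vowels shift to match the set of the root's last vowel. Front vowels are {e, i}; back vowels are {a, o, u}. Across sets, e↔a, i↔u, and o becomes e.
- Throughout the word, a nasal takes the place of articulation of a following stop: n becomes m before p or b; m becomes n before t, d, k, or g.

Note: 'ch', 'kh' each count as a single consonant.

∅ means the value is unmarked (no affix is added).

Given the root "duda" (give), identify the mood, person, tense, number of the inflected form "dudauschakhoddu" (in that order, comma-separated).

imperative, 1st person, past, singular

Segment: duda-us-che-khod-du.
mood: -us → imperative.
person: -che → 1st person.
tense: -khod/at → past.
number: -du → singular.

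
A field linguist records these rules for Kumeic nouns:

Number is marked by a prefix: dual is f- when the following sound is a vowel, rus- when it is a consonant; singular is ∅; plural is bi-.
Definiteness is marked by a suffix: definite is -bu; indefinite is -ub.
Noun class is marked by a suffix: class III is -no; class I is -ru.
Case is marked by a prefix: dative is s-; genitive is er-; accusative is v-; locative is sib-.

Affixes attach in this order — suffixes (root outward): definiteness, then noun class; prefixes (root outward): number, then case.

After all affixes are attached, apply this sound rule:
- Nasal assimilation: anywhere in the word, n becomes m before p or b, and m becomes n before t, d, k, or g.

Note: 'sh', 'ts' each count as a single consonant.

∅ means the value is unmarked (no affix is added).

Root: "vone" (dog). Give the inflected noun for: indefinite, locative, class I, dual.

sibrusvoneubru

Attach definiteness indefinite -ub → voneub.
Attach noun class class I -ru → voneubru.
Attach number dual rus- (before consonant 'v') → rusvoneubru.
Attach case locative sib- → sibrusvoneubru.
Nasal assimilation: no change.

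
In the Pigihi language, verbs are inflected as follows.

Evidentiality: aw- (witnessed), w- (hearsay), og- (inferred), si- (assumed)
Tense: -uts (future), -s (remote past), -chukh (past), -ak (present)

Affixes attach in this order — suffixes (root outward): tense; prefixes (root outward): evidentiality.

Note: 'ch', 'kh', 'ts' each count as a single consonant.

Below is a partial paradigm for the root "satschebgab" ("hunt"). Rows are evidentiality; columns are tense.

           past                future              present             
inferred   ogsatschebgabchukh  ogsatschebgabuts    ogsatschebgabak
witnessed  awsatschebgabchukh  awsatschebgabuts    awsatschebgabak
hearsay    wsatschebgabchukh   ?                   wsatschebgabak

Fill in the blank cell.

Attach tense future -uts → satschebgabuts.
Attach evidentiality hearsay w- → wsatschebgabuts.

wsatschebgabuts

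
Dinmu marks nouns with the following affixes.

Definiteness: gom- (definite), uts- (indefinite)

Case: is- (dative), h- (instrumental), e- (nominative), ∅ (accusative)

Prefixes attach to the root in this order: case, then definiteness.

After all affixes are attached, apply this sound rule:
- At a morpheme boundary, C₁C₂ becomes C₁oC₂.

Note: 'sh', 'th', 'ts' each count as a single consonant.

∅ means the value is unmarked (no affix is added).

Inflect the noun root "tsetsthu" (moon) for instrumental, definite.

gomohotsetsthu

Attach case instrumental h- → htsetsthu.
Attach definiteness definite gom- → gomhtsetsthu.
Apply epenthesis: gomhtsetsthu → gomohotsetsthu.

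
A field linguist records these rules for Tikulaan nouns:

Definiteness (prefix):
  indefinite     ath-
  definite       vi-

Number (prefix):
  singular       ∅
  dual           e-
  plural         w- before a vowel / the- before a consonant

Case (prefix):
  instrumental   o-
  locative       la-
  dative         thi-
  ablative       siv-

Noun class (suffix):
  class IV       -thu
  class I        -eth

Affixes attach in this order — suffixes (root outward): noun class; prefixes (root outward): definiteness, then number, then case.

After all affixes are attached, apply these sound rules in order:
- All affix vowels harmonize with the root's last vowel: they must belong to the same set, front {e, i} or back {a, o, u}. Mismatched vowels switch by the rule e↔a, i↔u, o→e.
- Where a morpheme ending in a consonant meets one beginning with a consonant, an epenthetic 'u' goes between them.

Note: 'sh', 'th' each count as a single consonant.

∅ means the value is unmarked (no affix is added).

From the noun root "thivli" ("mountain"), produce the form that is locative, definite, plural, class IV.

Attach definiteness definite vi- → vithivli.
Attach noun class class IV -thu → vithivlithu.
Attach number plural the- (before consonant 'v') → thevithivlithu.
Attach case locative la- → lathevithivlithu.
Apply vowel harmony: lathevithivlithu → lethevithivlithi.
Epenthesis: no change.

lethevithivlithi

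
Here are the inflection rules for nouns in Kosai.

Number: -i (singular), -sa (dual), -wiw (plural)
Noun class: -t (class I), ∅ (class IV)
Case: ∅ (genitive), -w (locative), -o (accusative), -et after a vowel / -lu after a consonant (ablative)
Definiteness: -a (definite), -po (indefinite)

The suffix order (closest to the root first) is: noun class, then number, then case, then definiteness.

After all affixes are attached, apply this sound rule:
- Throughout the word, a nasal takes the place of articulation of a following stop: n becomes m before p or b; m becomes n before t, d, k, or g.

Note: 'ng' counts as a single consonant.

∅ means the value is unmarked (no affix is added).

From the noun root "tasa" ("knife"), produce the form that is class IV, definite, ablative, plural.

noun class = class IV: zero marking, form stays tasa.
Attach number plural -wiw → tasawiw.
Attach case ablative -lu (after consonant 'w') → tasawiwlu.
Attach definiteness definite -a → tasawiwlua.
Nasal assimilation: no change.

tasawiwlua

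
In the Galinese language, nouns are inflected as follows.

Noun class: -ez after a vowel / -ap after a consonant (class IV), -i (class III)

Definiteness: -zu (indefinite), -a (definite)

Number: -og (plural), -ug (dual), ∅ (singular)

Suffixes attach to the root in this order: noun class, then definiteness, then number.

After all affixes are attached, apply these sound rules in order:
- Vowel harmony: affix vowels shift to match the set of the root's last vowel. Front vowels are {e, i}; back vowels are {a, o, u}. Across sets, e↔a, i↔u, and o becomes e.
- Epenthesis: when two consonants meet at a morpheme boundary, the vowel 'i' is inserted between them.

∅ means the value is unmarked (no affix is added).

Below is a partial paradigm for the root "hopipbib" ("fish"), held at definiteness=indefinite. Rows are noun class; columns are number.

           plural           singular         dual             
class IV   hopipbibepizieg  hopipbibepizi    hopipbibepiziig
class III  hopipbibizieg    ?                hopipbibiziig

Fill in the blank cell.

hopipbibizi

Attach noun class class III -i → hopipbibi.
Attach definiteness indefinite -zu → hopipbibizu.
number = singular: zero marking, form stays hopipbibizu.
Apply vowel harmony: hopipbibizu → hopipbibizi.
Epenthesis: no change.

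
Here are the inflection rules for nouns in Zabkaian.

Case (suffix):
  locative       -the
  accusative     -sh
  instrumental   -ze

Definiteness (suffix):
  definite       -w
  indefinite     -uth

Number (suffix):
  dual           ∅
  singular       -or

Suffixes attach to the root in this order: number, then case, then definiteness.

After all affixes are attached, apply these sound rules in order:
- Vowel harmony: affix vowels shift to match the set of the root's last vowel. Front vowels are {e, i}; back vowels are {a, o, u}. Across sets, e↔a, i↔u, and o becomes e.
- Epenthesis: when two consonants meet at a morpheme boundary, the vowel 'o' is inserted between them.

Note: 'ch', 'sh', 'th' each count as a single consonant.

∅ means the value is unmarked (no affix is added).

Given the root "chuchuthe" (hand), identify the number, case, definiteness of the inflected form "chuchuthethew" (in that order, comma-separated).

dual, locative, definite

Segment: chuchuthe-the-w.
number: ∅ → dual.
case: -the → locative.
definiteness: -w → definite.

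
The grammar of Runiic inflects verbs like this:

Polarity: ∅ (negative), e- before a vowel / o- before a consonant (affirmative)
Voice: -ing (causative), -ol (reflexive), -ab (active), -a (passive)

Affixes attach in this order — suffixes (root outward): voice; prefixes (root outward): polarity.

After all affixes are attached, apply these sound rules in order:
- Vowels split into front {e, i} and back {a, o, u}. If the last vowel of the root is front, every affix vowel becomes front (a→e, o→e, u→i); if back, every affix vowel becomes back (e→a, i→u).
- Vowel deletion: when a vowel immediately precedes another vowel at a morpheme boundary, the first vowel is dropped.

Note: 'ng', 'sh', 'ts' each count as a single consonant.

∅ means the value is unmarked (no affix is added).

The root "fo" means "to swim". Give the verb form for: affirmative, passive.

ofa

Attach polarity affirmative o- (before consonant 'f') → ofo.
Attach voice passive -a → ofoa.
Vowel harmony: no change.
Apply vowel deletion: ofoa → ofa.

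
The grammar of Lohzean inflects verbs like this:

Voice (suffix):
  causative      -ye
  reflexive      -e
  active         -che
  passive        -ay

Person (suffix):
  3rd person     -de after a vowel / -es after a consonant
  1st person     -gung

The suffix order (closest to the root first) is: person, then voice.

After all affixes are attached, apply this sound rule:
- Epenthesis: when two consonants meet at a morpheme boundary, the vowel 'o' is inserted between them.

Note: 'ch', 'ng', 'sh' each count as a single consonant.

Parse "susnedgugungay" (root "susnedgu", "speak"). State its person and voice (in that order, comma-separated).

Segment: susnedgu-gung-ay.
person: -gung → 1st person.
voice: -ay → passive.

1st person, passive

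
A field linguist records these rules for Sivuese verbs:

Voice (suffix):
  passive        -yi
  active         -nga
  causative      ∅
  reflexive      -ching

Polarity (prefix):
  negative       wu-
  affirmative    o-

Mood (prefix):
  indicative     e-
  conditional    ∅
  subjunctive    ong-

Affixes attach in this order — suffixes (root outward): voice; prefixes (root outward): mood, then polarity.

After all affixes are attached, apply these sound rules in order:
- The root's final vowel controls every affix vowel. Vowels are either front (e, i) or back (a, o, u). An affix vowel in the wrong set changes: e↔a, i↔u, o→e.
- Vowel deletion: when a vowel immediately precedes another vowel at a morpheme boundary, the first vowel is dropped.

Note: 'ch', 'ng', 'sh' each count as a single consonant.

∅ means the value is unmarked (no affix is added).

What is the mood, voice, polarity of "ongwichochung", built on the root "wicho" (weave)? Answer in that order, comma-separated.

subjunctive, reflexive, affirmative

Segment: o-ong-wicho-ching.
mood: ong- → subjunctive.
voice: -ching → reflexive.
polarity: o- → affirmative.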